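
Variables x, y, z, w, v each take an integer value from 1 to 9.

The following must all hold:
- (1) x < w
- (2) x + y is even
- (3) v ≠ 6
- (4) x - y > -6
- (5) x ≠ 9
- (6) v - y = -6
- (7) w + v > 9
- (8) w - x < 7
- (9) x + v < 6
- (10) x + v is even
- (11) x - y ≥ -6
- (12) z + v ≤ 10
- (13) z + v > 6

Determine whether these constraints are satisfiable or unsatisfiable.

Setting (x, y, z, w, v) = (3, 7, 7, 9, 1) satisfies everything: constraint 4: x - y = -4; constraint 6: v - y = -6, and the others follow.

Satisfiable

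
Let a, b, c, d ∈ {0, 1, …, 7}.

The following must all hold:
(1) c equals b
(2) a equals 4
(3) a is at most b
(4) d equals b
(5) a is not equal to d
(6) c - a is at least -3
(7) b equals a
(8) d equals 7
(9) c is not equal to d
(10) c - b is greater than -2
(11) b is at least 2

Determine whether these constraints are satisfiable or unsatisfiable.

Unsatisfiable

Constraint 8 fixes d = 7 and constraint 2 fixes a = 4. Constraints 4 and 7 give d = b = a, so d = a. But 7 ≠ 4 — contradiction.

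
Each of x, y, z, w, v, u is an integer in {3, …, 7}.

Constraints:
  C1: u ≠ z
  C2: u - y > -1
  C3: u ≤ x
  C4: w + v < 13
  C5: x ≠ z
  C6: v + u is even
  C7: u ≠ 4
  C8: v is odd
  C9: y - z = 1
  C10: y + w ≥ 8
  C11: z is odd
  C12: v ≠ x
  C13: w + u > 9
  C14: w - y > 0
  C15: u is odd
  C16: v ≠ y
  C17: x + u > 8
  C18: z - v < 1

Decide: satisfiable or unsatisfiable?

Satisfiable

Take x = 6, y = 4, z = 3, w = 7, v = 5, u = 5. Then constraint 2: u - y = 1; constraint 4: w + v = 12, and every other listed constraint is also met.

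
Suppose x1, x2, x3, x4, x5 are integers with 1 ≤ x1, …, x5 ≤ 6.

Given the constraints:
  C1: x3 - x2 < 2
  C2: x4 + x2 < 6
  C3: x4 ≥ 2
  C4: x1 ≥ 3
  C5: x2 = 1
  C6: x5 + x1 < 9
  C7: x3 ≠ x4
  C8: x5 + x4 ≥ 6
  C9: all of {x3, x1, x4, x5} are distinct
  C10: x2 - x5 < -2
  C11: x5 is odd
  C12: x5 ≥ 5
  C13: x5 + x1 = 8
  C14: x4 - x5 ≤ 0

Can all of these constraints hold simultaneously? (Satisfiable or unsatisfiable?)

Try x1 = 3, x2 = 1, x3 = 2, x4 = 4, x5 = 5.
Check constraint 1: x3 - x2 = 1; constraint 2: x4 + x2 = 5. The remaining constraints are straightforward to verify.

Satisfiable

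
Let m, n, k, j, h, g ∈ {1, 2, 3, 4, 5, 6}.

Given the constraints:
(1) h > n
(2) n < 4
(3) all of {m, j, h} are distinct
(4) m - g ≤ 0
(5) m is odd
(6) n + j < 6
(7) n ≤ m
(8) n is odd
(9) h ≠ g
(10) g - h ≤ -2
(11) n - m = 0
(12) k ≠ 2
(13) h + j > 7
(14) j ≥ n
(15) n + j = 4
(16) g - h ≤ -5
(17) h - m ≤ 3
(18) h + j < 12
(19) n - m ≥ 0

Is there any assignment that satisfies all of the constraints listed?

Constraints 4, 16, and 17 give g − m ≥ 0, m − h ≥ -3, h − g ≥ 5.
Adding all 3 inequalities: the left sides telescope to 0, and the right sides sum to 0 + (-3) + 5 = 2. So 0 ≥ 2, which is false.

Unsatisfiable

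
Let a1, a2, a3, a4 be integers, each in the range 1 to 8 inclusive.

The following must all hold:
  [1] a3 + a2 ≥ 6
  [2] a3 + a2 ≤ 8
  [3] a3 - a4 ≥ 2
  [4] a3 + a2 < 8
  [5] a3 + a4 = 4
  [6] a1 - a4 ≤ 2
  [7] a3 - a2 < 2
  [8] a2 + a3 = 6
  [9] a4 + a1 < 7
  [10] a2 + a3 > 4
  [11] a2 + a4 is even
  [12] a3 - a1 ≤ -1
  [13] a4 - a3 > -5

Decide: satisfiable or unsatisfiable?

Unsatisfiable

Constraints 3, 6, and 12 give a4 − a1 ≥ -2, a1 − a3 ≥ 1, a3 − a4 ≥ 2.
Adding all 3 inequalities: the left sides telescope to 0, and the right sides sum to (-2) + 1 + 2 = 1. So 0 ≥ 1, which is false.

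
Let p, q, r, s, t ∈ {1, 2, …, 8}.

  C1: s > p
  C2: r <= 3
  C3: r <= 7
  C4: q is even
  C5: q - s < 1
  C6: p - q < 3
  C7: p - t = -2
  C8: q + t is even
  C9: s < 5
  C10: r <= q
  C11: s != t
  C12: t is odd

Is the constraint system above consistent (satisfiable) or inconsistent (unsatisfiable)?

Unsatisfiable

Constraint 4 makes q even and constraint 12 makes t odd, so q + t must be odd. Constraint 8 says q + t is even — contradiction.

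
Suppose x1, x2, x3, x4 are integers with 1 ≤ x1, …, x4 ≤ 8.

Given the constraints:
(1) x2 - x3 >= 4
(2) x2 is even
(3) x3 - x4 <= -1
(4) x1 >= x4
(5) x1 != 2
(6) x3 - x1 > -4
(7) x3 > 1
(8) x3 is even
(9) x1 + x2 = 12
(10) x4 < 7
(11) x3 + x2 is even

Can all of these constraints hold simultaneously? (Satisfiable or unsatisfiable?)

Satisfiable

The assignment x1 = 4, x2 = 8, x3 = 2, x4 = 4 works:
  constraint 1 holds since x2 - x3 = 6.
  constraint 3 holds since x3 - x4 = -2.
The rest check out directly.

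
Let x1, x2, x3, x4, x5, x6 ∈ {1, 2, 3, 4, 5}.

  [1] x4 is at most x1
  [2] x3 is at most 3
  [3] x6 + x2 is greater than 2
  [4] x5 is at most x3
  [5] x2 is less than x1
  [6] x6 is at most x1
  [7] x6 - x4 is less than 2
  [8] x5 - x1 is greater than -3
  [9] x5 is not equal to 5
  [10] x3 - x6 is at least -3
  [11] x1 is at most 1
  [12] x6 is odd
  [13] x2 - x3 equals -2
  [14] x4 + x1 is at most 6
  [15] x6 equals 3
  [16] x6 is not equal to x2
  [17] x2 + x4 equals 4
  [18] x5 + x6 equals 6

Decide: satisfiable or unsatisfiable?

From constraints 2 and 4: x5 ≤ x3 ≤ 3. From constraints 6 and 11: x6 ≤ x1 ≤ 1. Hence x5 + x6 ≤ 4. But constraint 18 requires x5 + x6 = 6, and 6 > 4. Contradiction.

Unsatisfiable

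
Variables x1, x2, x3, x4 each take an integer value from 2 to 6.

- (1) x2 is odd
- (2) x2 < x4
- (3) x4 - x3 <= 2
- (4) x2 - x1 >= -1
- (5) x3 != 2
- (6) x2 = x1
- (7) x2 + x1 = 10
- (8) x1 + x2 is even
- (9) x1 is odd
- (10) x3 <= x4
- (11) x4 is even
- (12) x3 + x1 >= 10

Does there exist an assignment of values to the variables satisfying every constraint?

Satisfiable

The assignment x1 = 5, x2 = 5, x3 = 5, x4 = 6 works:
  constraint 3 holds since x4 - x3 = 1.
  constraint 4 holds since x2 - x1 = 0.
  constraint 7 holds since x2 + x1 = 10.
The rest check out directly.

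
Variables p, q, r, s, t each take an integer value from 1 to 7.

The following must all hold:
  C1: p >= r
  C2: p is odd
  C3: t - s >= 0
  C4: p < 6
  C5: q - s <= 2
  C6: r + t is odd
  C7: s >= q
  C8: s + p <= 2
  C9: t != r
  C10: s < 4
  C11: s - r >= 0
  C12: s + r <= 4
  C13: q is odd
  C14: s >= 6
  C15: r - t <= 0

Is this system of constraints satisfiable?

From constraint 14: s ≥ 6. From constraint 10: s ≤ 3. But 3 < 6, so no value of s works.

Unsatisfiable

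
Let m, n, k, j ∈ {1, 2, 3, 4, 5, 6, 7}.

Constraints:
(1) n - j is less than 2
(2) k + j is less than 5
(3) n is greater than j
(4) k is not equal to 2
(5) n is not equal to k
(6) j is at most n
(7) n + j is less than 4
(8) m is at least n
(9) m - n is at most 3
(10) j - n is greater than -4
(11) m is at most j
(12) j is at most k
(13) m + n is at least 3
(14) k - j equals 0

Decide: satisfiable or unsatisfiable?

Constraints 3, 8, and 11 give n ≤ m, m ≤ j, j < n. Chaining: n ≤ m ≤ j < n, which forces n < n — impossible.

Unsatisfiable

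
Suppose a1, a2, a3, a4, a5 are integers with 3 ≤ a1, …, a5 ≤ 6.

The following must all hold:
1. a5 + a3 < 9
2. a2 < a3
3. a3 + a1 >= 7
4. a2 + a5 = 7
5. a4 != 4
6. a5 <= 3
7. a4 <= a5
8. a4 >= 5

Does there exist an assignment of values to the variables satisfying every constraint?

From constraint 8: a4 ≥ 5. From constraints 6 and 7: a4 ≤ a5 and a5 ≤ 3, so a4 ≤ 3. But 3 < 5, so no value of a4 works.

Unsatisfiable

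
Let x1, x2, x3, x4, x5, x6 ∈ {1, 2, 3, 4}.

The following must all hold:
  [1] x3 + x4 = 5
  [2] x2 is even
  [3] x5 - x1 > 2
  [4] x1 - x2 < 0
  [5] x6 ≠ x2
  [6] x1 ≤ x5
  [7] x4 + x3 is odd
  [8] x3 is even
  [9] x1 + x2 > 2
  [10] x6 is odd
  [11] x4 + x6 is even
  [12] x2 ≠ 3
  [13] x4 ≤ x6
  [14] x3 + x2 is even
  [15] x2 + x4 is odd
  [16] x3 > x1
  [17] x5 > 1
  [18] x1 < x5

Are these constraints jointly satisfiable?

Satisfiable

Take x1 = 1, x2 = 2, x3 = 4, x4 = 1, x5 = 4, x6 = 1. Then constraint 1: x3 + x4 = 5; constraint 3: x5 - x1 = 3, and every other listed constraint is also met.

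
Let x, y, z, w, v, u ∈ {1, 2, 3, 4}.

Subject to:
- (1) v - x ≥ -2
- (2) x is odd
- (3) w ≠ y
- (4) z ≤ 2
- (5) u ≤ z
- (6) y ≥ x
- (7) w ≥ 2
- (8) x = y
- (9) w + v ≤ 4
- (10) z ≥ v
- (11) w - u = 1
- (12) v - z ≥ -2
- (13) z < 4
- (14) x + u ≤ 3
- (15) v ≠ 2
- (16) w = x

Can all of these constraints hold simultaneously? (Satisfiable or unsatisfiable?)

Unsatisfiable

From constraints 8 and 16, w = x = y, so w = y. But constraint 3 says w ≠ y. Contradiction.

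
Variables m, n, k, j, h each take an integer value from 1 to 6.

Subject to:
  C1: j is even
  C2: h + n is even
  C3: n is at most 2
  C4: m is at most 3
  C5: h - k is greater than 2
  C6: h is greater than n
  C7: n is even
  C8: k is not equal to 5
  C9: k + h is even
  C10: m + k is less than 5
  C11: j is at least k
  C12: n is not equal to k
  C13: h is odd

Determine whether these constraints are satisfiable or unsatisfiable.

Unsatisfiable

Constraint 13 makes h odd and constraint 7 makes n even, so h + n must be odd. Constraint 2 says h + n is even — contradiction.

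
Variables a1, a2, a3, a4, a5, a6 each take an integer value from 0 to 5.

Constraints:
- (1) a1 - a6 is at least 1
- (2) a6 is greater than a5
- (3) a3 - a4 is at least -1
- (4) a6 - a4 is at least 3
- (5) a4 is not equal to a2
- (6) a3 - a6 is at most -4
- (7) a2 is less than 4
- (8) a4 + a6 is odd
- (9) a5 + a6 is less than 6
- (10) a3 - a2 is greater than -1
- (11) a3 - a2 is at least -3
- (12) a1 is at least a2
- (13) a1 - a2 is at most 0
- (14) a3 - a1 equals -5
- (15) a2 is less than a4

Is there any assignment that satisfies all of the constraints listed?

Constraints 1, 6, 11, and 13 give a6 − a3 ≥ 4, a3 − a2 ≥ -3, a2 − a1 ≥ 0, a1 − a6 ≥ 1.
Adding all 4 inequalities: the left sides telescope to 0, and the right sides sum to 4 + (-3) + 0 + 1 = 2. So 0 ≥ 2, which is false.

Unsatisfiable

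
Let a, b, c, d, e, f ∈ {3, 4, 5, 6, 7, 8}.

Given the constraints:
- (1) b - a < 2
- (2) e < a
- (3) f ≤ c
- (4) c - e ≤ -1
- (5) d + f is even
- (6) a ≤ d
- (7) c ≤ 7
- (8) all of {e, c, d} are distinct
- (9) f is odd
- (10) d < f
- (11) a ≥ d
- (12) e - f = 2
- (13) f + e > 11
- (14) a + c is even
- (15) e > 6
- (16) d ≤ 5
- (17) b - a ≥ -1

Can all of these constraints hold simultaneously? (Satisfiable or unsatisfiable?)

Unsatisfiable

Constraints 2, 3, 4, 6, and 10 give f ≤ c, c < e, e < a, a ≤ d, d < f. Chaining: f ≤ c < e < a ≤ d < f, which forces f < f — impossible.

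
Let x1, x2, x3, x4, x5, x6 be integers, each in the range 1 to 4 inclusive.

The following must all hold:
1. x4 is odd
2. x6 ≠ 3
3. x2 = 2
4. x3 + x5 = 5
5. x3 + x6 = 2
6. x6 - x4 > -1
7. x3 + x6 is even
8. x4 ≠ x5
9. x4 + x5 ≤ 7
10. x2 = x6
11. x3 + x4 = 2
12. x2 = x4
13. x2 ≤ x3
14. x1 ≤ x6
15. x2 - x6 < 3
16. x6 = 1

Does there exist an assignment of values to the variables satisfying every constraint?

Constraint 3 fixes x2 = 2 and constraint 16 fixes x6 = 1, but constraint 10 requires x2 = x6. Since 2 ≠ 1, contradiction.

Unsatisfiable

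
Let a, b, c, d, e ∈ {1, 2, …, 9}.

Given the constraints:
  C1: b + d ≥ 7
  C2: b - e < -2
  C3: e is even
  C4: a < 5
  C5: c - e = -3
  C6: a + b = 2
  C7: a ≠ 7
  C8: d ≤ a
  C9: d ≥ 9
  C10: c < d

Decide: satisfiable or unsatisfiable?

Unsatisfiable

From constraints 8 and 9: a ≥ d and d ≥ 9, so a ≥ 9. From constraint 4: a ≤ 4. But 4 < 9, so no value of a works.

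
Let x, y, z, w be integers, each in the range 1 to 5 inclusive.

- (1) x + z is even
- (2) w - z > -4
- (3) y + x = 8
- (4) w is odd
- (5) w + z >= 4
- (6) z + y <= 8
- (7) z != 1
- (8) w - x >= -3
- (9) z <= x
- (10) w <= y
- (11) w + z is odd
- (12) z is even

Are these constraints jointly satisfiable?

Satisfiable

One satisfying assignment is x = 4, y = 4, z = 4, w = 1.
For the less obvious constraints — constraint 2: w - z = -3; constraint 3: y + x = 8 — and the others hold by inspection.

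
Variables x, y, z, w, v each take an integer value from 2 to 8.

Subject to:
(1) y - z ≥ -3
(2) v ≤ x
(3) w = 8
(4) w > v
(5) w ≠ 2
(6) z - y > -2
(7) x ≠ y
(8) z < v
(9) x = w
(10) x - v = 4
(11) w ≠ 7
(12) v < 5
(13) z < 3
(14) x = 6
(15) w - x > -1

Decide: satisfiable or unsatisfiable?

Unsatisfiable

Constraint 14 fixes x = 6 and constraint 3 fixes w = 8, but constraint 9 requires x = w. Since 6 ≠ 8, contradiction.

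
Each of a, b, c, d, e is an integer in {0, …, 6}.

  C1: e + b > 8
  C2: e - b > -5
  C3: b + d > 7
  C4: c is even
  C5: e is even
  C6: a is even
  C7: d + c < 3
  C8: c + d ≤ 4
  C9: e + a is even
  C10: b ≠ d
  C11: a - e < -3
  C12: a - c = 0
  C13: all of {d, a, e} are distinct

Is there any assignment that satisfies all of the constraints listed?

Satisfiable

One satisfying assignment is a = 0, b = 6, c = 0, d = 2, e = 4.
For the less obvious constraints — constraint 1: e + b = 10; constraint 2: e - b = -2; constraint 3: b + d = 8 — and the others hold by inspection.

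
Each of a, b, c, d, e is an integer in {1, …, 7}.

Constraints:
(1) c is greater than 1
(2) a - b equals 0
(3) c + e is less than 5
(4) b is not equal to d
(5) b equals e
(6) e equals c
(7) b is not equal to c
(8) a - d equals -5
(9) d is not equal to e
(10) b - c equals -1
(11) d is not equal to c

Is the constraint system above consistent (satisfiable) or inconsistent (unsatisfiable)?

From constraints 5 and 6, b = e = c, so b = c. But constraint 7 says b ≠ c. Contradiction.

Unsatisfiable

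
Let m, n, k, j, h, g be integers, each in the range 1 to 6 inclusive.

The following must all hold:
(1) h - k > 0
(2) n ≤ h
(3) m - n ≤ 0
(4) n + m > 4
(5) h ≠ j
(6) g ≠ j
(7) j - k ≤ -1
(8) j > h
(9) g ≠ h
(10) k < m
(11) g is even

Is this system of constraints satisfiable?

Unsatisfiable

Constraints 2, 3, 7, 8, and 10 give n ≤ h, h < j, j < k, k < m, m ≤ n. Chaining: n ≤ h < j < k < m ≤ n, which forces n < n — impossible.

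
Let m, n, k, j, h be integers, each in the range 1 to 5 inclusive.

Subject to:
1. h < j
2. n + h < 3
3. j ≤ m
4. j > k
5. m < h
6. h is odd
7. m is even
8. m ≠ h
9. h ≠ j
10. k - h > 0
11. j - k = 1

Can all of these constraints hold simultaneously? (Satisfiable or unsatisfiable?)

Unsatisfiable

Constraints 3, 4, 5, and 10 give k < j, j ≤ m, m < h, h < k. Chaining: k < j ≤ m < h < k, which forces k < k — impossible.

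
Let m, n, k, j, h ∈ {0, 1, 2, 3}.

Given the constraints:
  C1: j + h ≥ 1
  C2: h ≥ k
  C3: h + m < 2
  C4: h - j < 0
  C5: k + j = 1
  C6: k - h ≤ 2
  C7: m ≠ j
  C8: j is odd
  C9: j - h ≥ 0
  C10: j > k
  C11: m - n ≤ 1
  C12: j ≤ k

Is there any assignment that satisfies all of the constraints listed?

Constraints 2, 4, and 12 give k ≤ h, h < j, j ≤ k. Chaining: k ≤ h < j ≤ k, which forces k < k — impossible.

Unsatisfiable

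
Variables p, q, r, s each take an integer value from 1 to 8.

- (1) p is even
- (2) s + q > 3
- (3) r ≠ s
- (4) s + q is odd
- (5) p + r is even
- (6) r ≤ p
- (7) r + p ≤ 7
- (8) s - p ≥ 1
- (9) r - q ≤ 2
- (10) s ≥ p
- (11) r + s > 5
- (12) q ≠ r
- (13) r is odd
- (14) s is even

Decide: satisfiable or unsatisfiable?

Constraint 1 makes p even and constraint 13 makes r odd, so p + r must be odd. Constraint 5 says p + r is even — contradiction.

Unsatisfiable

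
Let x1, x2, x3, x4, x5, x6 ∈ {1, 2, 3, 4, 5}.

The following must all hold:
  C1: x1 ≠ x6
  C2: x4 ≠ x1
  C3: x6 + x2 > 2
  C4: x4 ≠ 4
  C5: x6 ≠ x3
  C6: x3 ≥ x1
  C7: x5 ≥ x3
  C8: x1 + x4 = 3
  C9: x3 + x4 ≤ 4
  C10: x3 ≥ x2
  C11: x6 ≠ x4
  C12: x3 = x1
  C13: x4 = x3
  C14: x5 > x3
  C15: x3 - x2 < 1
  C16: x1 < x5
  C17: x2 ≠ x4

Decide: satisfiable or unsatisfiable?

Unsatisfiable

From constraints 12 and 13, x4 = x3 = x1, so x4 = x1. But constraint 2 says x4 ≠ x1. Contradiction.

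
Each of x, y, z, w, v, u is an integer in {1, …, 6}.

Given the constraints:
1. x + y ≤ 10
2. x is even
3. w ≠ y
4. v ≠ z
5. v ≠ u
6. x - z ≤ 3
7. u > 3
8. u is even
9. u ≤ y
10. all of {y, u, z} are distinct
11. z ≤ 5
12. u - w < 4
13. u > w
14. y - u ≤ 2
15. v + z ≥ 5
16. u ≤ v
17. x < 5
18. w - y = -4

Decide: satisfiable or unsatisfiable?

Take x = 4, y = 6, z = 2, w = 2, v = 5, u = 4. Then constraint 1: x + y = 10; constraint 6: x - z = 2; constraint 12: u - w = 2, and every other listed constraint is also met.

Satisfiable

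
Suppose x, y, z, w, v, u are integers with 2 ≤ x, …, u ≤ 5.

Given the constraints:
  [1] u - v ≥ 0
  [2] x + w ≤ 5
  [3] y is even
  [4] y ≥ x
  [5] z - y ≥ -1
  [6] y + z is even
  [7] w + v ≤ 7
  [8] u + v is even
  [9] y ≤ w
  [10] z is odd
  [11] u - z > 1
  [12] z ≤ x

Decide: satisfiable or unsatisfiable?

Constraint 3 makes y even and constraint 10 makes z odd, so y + z must be odd. Constraint 6 says y + z is even — contradiction.

Unsatisfiable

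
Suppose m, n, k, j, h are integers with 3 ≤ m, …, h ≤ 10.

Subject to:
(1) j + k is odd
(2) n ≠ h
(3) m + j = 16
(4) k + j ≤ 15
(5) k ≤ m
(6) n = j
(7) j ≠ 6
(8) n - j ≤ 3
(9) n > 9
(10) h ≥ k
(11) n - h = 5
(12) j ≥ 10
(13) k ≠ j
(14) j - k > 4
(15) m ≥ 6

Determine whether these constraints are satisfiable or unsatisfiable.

Satisfiable

One satisfying assignment is m = 6, n = 10, k = 5, j = 10, h = 5.
For the less obvious constraints — constraint 3: m + j = 16; constraint 4: k + j = 15 — and the others hold by inspection.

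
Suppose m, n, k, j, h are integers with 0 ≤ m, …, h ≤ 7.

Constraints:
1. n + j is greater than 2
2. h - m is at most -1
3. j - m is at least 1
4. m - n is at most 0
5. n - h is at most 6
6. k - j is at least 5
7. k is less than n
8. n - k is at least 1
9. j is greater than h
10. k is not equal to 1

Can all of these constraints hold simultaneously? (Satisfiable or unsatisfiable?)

Constraints 2, 3, 5, 6, and 8 give h − n ≥ -6, n − k ≥ 1, k − j ≥ 5, j − m ≥ 1, m − h ≥ 1.
Adding all 5 inequalities: the left sides telescope to 0, and the right sides sum to (-6) + 1 + 5 + 1 + 1 = 2. So 0 ≥ 2, which is false.

Unsatisfiable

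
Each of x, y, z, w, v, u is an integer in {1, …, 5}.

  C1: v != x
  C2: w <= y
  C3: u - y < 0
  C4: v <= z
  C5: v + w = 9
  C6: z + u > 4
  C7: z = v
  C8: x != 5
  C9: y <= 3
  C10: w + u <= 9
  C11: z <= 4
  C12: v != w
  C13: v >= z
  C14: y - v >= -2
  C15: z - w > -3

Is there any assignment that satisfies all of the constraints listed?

Unsatisfiable

From constraints 4 and 11: v ≤ z ≤ 4. From constraints 2 and 9: w ≤ y ≤ 3. Hence v + w ≤ 7. But constraint 5 requires v + w = 9, and 9 > 7. Contradiction.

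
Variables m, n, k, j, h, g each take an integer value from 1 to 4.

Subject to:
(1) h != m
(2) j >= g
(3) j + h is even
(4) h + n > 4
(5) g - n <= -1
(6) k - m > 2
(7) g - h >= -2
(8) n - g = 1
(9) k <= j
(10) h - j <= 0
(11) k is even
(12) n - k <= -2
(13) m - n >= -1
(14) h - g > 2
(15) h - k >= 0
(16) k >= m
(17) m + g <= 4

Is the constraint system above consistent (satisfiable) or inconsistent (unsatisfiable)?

Unsatisfiable

Constraints 5, 7, 12, and 15 give k − n ≥ 2, n − g ≥ 1, g − h ≥ -2, h − k ≥ 0.
Adding all 4 inequalities: the left sides telescope to 0, and the right sides sum to 2 + 1 + (-2) + 0 = 1. So 0 ≥ 1, which is false.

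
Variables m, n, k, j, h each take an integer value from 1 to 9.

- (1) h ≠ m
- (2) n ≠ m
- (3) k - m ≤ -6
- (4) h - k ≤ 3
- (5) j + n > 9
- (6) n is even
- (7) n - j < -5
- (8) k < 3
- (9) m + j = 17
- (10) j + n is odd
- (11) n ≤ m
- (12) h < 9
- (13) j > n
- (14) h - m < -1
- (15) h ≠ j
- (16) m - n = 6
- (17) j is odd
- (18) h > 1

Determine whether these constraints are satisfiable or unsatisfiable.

The assignment m = 8, n = 2, k = 1, j = 9, h = 4 works:
  constraint 3 holds since k - m = -7.
  constraint 4 holds since h - k = 3.
The rest check out directly.

Satisfiable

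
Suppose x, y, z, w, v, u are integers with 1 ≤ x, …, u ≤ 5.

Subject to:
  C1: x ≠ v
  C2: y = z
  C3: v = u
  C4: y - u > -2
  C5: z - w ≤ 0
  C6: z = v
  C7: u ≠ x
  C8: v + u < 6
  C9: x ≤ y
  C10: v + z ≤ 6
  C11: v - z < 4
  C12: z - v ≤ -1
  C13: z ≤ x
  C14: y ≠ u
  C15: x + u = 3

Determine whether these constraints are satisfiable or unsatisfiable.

Unsatisfiable

From constraints 2, 3, and 6, y = z = v = u, so y = u. But constraint 14 says y ≠ u. Contradiction.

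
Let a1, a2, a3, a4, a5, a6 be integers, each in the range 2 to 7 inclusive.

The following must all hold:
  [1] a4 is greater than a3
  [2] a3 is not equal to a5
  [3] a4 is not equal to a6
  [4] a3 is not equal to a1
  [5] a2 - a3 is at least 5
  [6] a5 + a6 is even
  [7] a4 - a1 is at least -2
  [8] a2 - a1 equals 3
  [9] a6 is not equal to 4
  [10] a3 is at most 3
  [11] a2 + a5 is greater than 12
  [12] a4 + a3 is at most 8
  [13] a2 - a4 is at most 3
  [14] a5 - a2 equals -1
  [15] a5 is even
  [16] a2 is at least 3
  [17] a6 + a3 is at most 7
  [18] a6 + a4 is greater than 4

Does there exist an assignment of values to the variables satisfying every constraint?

Setting (a1, a2, a3, a4, a5, a6) = (4, 7, 2, 5, 6, 2) satisfies everything: constraint 5: a2 - a3 = 5; constraint 7: a4 - a1 = 1, and the others follow.

Satisfiable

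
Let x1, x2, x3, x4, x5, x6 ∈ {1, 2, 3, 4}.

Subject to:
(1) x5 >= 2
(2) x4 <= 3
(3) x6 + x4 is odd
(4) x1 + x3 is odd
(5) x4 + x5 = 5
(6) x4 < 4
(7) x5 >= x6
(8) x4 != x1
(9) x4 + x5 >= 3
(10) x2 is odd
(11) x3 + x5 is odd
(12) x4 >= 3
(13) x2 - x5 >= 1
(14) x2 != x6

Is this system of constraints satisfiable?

Satisfiable

The assignment x1 = 4, x2 = 3, x3 = 3, x4 = 3, x5 = 2, x6 = 2 works:
  constraint 5 holds since x4 + x5 = 5.
  constraint 9 holds since x4 + x5 = 5.
The rest check out directly.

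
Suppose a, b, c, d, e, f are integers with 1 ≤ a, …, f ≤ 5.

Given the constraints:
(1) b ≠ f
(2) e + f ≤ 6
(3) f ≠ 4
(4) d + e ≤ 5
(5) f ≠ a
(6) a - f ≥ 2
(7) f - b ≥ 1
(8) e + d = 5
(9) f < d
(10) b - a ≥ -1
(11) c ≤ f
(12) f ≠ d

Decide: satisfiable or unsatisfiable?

Constraints 6, 7, and 10 give a − f ≥ 2, f − b ≥ 1, b − a ≥ -1.
Adding all 3 inequalities: the left sides telescope to 0, and the right sides sum to 2 + 1 + (-1) = 2. So 0 ≥ 2, which is false.

Unsatisfiable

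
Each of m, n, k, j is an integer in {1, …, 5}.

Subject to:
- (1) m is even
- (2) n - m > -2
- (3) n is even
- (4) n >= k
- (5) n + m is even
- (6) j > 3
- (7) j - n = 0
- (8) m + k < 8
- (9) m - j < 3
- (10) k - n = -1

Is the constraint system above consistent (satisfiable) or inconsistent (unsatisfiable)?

Satisfiable

Take m = 4, n = 4, k = 3, j = 4. Then constraint 2: n - m = 0; constraint 7: j - n = 0; constraint 8: m + k = 7, and every other listed constraint is also met.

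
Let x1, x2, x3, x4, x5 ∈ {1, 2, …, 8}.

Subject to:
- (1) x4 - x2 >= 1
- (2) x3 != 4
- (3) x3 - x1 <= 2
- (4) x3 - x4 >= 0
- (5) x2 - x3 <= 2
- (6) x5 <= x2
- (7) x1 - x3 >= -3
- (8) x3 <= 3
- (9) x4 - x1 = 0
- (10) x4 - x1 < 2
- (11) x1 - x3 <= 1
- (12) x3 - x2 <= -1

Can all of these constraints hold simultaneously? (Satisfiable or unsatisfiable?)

Constraints 1, 4, and 12 give x4 − x2 ≥ 1, x2 − x3 ≥ 1, x3 − x4 ≥ 0.
Adding all 3 inequalities: the left sides telescope to 0, and the right sides sum to 1 + 1 + 0 = 2. So 0 ≥ 2, which is false.

Unsatisfiable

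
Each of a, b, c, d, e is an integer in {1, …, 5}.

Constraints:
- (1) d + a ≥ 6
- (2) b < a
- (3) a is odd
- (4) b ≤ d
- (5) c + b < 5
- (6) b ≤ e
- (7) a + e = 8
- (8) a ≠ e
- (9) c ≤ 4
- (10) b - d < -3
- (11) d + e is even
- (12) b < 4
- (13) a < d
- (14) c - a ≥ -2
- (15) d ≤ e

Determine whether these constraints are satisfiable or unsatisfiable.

Satisfiable

One satisfying assignment is a = 3, b = 1, c = 1, d = 5, e = 5.
For the less obvious constraints — constraint 1: d + a = 8; constraint 5: c + b = 2; constraint 7: a + e = 8 — and the others hold by inspection.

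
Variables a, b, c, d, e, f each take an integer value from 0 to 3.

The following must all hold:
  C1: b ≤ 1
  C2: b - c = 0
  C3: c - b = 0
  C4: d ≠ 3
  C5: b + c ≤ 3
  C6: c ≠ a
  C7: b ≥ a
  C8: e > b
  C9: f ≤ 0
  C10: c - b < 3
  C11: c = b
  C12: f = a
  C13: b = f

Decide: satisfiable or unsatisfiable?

From constraints 11, 12, and 13, c = b = f = a, so c = a. But constraint 6 says c ≠ a. Contradiction.

Unsatisfiable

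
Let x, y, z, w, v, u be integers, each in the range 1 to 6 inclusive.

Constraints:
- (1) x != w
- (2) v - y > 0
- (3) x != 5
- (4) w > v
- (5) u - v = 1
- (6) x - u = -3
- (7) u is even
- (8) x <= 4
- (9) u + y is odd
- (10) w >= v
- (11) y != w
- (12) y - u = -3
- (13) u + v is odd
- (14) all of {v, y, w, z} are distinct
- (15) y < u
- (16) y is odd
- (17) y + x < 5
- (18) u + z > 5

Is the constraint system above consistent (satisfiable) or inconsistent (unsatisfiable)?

Take x = 1, y = 1, z = 2, w = 4, v = 3, u = 4. Then constraint 2: v - y = 2; constraint 5: u - v = 1; constraint 6: x - u = -3, and every other listed constraint is also met.

Satisfiable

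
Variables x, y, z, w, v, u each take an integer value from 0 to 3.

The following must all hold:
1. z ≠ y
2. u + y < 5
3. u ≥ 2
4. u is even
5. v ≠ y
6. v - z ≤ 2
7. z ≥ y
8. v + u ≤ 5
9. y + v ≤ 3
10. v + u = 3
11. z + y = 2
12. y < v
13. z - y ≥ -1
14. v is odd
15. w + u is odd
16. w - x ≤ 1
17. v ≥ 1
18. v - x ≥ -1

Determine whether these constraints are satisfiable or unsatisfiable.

Setting (x, y, z, w, v, u) = (1, 0, 2, 1, 1, 2) satisfies everything: constraint 2: u + y = 2; constraint 6: v - z = -1, and the others follow.

Satisfiable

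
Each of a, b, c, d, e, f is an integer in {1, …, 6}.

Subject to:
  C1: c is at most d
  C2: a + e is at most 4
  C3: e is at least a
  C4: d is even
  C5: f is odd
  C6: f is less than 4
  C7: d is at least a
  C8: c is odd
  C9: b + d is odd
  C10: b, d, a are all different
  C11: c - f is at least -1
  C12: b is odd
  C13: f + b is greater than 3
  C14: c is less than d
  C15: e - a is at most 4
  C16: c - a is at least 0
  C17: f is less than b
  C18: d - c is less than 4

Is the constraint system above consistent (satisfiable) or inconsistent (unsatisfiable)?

Satisfiable

Take a = 1, b = 5, c = 1, d = 4, e = 2, f = 1. Then constraint 2: a + e = 3; constraint 11: c - f = 0; constraint 13: f + b = 6, and every other listed constraint is also met.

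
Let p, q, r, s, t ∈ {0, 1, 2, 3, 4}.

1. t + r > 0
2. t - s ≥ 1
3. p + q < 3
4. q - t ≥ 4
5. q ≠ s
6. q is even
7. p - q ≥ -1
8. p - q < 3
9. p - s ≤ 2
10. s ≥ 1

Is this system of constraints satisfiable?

Unsatisfiable

Constraints 2, 4, 7, and 9 give t − s ≥ 1, s − p ≥ -2, p − q ≥ -1, q − t ≥ 4.
Adding all 4 inequalities: the left sides telescope to 0, and the right sides sum to 1 + (-2) + (-1) + 4 = 2. So 0 ≥ 2, which is false.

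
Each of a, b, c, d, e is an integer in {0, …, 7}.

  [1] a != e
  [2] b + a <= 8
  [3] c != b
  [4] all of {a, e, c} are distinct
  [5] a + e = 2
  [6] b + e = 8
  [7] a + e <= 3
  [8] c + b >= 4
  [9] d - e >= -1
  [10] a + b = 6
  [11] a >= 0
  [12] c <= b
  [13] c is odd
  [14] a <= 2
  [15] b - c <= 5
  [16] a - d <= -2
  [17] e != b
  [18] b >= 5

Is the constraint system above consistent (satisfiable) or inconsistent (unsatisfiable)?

Satisfiable

Setting (a, b, c, d, e) = (0, 6, 1, 2, 2) satisfies everything: constraint 2: b + a = 6; constraint 5: a + e = 2, and the others follow.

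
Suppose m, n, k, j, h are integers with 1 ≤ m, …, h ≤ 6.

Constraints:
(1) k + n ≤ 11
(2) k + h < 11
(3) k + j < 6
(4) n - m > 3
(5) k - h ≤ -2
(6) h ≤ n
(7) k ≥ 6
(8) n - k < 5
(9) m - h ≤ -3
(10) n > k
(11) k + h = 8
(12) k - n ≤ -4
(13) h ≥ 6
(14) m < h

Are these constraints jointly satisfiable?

From constraint 7: k ≥ 6. From constraints 6 and 13: n ≥ h ≥ 6. Hence k + n ≥ 12. But constraint 1 requires k + n ≤ 11, and 11 < 12. Contradiction.

Unsatisfiable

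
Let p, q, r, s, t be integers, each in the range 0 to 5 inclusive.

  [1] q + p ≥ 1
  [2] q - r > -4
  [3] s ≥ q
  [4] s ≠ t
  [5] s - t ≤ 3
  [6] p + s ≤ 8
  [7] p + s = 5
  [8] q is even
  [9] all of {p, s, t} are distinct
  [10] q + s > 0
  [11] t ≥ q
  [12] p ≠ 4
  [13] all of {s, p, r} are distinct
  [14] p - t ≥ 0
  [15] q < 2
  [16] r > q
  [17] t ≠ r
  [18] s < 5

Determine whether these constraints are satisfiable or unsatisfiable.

Satisfiable

One satisfying assignment is p = 3, q = 0, r = 1, s = 2, t = 0.
For the less obvious constraints — constraint 1: q + p = 3; constraint 2: q - r = -1; constraint 5: s - t = 2 — and the others hold by inspection.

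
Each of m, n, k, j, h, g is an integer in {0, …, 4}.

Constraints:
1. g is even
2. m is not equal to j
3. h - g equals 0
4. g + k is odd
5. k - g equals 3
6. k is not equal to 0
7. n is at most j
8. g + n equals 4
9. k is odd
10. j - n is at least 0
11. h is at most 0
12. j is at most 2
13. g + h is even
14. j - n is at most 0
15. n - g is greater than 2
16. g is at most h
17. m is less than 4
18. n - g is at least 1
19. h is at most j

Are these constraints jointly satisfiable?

Unsatisfiable

From constraints 11 and 16: g ≤ h ≤ 0. From constraints 7 and 12: n ≤ j ≤ 2. Hence g + n ≤ 2. But constraint 8 requires g + n = 4, and 4 > 2. Contradiction.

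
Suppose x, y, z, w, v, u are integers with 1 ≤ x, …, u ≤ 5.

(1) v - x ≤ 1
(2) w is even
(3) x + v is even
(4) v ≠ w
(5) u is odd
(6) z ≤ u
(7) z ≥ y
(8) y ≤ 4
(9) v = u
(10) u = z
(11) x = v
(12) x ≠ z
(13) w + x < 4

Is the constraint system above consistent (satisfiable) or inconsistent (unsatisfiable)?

Unsatisfiable

From constraints 9, 10, and 11, x = v = u = z, so x = z. But constraint 12 says x ≠ z. Contradiction.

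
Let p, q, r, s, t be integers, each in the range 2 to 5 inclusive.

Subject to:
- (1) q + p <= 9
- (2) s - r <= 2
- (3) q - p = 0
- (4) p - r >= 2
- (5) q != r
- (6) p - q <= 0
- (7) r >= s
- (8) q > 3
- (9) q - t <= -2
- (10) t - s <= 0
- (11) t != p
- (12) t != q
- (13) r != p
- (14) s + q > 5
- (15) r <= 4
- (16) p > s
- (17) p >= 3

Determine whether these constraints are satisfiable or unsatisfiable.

Constraints 2, 4, 6, 9, and 10 give r − s ≥ -2, s − t ≥ 0, t − q ≥ 2, q − p ≥ 0, p − r ≥ 2.
Adding all 5 inequalities: the left sides telescope to 0, and the right sides sum to (-2) + 0 + 2 + 0 + 2 = 2. So 0 ≥ 2, which is false.

Unsatisfiable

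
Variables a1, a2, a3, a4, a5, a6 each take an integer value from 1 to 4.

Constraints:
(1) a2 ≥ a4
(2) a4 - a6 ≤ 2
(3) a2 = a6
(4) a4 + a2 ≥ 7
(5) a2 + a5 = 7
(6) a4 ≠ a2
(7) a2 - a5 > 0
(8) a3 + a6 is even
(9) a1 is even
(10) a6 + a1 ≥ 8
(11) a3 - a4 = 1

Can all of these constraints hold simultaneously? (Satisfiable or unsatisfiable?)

Setting (a1, a2, a3, a4, a5, a6) = (4, 4, 4, 3, 3, 4) satisfies everything: constraint 2: a4 - a6 = -1; constraint 4: a4 + a2 = 7, and the others follow.

Satisfiable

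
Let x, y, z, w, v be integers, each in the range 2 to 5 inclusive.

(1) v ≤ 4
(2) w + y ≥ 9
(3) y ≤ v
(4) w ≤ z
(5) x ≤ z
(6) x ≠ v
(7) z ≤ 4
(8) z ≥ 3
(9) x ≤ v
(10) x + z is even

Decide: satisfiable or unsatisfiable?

From constraints 4 and 7: w ≤ z ≤ 4. From constraints 1 and 3: y ≤ v ≤ 4. Hence w + y ≤ 8. But constraint 2 requires w + y ≥ 9, and 9 > 8. Contradiction.

Unsatisfiable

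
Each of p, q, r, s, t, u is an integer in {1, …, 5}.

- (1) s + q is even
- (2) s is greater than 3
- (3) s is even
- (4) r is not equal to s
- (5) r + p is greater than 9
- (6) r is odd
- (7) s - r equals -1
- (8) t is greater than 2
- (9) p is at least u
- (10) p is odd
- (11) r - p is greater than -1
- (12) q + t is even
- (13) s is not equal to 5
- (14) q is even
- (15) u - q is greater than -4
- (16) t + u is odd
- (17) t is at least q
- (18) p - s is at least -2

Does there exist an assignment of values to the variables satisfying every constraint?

Try p = 5, q = 2, r = 5, s = 4, t = 4, u = 1.
Check constraint 5: r + p = 10; constraint 7: s - r = -1; constraint 11: r - p = 0. The remaining constraints are straightforward to verify.

Satisfiable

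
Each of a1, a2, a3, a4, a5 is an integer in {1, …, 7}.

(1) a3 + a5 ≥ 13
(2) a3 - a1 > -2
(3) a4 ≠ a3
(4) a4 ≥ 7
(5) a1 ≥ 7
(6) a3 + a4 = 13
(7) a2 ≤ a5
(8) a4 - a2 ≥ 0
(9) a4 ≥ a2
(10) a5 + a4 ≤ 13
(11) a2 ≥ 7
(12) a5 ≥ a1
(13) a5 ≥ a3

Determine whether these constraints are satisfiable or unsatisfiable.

From constraints 5 and 12: a5 ≥ a1 ≥ 7. From constraints 9 and 11: a4 ≥ a2 ≥ 7. Hence a5 + a4 ≥ 14. But constraint 10 requires a5 + a4 ≤ 13, and 13 < 14. Contradiction.

Unsatisfiable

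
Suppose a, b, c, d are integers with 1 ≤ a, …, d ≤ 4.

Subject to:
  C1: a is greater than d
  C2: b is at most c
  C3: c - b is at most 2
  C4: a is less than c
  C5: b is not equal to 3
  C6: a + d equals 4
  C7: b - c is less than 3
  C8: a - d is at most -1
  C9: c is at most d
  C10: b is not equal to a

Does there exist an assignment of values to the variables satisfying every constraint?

Constraints 1, 4, and 9 give a < c, c ≤ d, d < a. Chaining: a < c ≤ d < a, which forces a < a — impossible.

Unsatisfiable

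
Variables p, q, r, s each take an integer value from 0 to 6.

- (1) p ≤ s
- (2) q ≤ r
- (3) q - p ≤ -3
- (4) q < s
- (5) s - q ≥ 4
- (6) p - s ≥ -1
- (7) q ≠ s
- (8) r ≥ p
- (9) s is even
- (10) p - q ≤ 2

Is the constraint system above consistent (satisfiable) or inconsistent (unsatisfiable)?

Constraints 5, 6, and 10 give q − p ≥ -2, p − s ≥ -1, s − q ≥ 4.
Adding all 3 inequalities: the left sides telescope to 0, and the right sides sum to (-2) + (-1) + 4 = 1. So 0 ≥ 1, which is false.

Unsatisfiable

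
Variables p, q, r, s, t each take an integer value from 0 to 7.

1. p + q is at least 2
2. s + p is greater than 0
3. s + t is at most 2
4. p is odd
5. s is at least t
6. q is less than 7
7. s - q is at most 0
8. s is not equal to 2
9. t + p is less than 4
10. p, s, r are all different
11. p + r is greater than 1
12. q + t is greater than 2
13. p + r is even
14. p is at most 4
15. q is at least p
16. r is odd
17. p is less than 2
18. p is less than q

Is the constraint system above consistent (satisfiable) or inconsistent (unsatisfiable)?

Take p = 1, q = 3, r = 3, s = 0, t = 0. Then constraint 1: p + q = 4; constraint 2: s + p = 1, and every other listed constraint is also met.

Satisfiable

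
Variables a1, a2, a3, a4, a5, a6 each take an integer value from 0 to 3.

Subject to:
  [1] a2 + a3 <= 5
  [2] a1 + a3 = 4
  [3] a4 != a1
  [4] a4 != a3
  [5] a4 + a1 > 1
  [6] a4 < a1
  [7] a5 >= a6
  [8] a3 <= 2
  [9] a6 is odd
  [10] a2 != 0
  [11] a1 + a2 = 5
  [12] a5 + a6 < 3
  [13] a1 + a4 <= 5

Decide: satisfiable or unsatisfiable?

Try a1 = 3, a2 = 2, a3 = 1, a4 = 0, a5 = 1, a6 = 1.
Check constraint 1: a2 + a3 = 3; constraint 2: a1 + a3 = 4; constraint 5: a4 + a1 = 3. The remaining constraints are straightforward to verify.

Satisfiable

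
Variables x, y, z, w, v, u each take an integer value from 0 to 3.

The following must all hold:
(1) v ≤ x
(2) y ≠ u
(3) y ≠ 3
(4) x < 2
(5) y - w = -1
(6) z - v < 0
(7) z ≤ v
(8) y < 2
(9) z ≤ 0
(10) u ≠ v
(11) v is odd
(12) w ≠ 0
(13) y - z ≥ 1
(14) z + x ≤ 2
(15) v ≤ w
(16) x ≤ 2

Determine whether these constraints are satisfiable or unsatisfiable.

Setting (x, y, z, w, v, u) = (1, 1, 0, 2, 1, 0) satisfies everything: constraint 5: y - w = -1; constraint 6: z - v = -1, and the others follow.

Satisfiable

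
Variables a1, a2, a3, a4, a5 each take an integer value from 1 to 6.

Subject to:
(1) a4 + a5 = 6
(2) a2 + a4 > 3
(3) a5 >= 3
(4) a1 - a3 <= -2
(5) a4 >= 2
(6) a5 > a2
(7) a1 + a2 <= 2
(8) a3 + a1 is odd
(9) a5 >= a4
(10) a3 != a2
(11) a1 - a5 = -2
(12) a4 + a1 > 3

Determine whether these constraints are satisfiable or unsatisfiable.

Satisfiable

Setting (a1, a2, a3, a4, a5) = (1, 1, 4, 3, 3) satisfies everything: constraint 1: a4 + a5 = 6; constraint 2: a2 + a4 = 4; constraint 4: a1 - a3 = -3, and the others follow.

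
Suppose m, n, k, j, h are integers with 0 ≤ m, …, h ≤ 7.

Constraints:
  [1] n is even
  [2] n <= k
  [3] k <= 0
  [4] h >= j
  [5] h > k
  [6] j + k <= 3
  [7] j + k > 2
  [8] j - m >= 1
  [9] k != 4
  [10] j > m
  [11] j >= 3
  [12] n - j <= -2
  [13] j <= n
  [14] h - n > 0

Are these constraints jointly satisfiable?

Unsatisfiable

From constraints 11 and 13: n ≥ j and j ≥ 3, so n ≥ 3. From constraints 2 and 3: n ≤ k and k ≤ 0, so n ≤ 0. But 0 < 3, so no value of n works.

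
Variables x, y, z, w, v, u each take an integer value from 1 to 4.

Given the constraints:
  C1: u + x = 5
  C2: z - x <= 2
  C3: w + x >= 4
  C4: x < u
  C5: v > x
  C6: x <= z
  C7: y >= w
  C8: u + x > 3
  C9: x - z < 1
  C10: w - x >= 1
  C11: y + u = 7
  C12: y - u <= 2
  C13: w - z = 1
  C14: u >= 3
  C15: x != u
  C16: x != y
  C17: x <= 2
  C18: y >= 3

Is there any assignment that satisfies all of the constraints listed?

Setting (x, y, z, w, v, u) = (1, 3, 2, 3, 4, 4) satisfies everything: constraint 1: u + x = 5; constraint 2: z - x = 1; constraint 3: w + x = 4, and the others follow.

Satisfiable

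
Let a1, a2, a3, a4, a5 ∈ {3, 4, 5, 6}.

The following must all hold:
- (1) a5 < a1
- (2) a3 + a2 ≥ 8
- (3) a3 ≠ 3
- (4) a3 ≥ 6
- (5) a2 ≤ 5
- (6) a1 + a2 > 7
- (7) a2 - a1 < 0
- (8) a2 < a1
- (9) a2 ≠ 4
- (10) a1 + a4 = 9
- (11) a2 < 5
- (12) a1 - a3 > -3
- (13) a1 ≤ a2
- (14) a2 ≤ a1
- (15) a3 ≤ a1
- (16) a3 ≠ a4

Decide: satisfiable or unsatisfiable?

Unsatisfiable

From constraints 4 and 15: a1 ≥ a3 and a3 ≥ 6, so a1 ≥ 6. From constraints 5 and 13: a1 ≤ a2 and a2 ≤ 5, so a1 ≤ 5. But 5 < 6, so no value of a1 works.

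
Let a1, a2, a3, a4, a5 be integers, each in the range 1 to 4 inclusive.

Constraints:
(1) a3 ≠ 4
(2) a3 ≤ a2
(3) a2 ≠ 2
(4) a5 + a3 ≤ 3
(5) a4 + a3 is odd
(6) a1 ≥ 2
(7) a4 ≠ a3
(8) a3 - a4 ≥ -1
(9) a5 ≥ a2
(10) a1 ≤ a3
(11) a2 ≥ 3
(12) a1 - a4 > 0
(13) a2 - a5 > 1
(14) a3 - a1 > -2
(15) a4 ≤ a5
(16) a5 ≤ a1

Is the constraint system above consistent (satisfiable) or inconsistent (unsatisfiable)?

From constraints 9 and 11: a5 ≥ a2 ≥ 3. From constraints 6 and 10: a3 ≥ a1 ≥ 2. Hence a5 + a3 ≥ 5. But constraint 4 requires a5 + a3 ≤ 3, and 3 < 5. Contradiction.

Unsatisfiable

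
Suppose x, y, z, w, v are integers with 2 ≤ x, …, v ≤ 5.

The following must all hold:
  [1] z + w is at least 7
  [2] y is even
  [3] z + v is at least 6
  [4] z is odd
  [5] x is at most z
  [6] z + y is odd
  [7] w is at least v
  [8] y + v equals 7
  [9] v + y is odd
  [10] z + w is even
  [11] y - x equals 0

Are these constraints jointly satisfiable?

Satisfiable

Take x = 2, y = 2, z = 3, w = 5, v = 5. Then constraint 1: z + w = 8; constraint 3: z + v = 8, and every other listed constraint is also met.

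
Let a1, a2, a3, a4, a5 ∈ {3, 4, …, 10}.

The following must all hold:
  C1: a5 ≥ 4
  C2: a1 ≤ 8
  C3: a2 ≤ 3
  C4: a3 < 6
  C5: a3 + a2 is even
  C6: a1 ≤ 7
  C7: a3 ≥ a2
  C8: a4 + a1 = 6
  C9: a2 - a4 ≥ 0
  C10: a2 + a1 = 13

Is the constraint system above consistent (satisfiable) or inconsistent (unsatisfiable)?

Unsatisfiable

From constraint 3: a2 ≤ 3. From constraint 2: a1 ≤ 8. Hence a2 + a1 ≤ 11. But constraint 10 requires a2 + a1 = 13, and 13 > 11. Contradiction.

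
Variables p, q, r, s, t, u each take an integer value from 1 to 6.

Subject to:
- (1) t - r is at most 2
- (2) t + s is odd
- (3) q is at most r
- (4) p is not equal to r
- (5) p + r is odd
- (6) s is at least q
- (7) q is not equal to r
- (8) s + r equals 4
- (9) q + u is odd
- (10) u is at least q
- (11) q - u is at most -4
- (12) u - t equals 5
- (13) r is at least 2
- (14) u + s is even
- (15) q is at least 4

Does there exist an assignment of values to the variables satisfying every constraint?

From constraints 6 and 15: s ≥ q ≥ 4. From constraint 13: r ≥ 2. Hence s + r ≥ 6. But constraint 8 requires s + r = 4, and 4 < 6. Contradiction.

Unsatisfiable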